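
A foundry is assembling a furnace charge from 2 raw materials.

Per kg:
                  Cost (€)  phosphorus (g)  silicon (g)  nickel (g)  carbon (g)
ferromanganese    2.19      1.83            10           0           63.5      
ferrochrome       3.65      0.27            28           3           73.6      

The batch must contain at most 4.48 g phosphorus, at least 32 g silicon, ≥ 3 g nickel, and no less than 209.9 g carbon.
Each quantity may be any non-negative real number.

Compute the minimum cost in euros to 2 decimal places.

€8.35

Set it up as a linear program. Let x1 = kg of ferromanganese, x2 = kg of ferrochrome.
Minimise 2.19x1 + 3.65x2 subject to:
  1.83x1 + 0.27x2 ≤ 4.48   (phosphorus)
  10x1 + 28x2 ≥ 32   (silicon)
  3x2 ≥ 3   (nickel)
  63.5x1 + 73.6x2 ≥ 209.9   (carbon)
  x1, x2 ≥ 0.
Both inputs are positive at the optimum. Binding constraints: nickel and carbon.
Optimal quantities: ferromanganese = 2.146 kg, ferrochrome = 1 kg.
Hence cost = 2.19·2.146 + 3.65·1 = €8.3497.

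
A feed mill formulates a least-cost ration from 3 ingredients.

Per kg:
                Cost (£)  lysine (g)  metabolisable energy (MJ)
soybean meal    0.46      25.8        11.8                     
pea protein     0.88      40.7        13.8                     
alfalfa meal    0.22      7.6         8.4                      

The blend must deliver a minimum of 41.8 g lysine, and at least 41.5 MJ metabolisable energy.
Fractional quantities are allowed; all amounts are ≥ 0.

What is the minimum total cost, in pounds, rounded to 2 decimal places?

£1.13

Let x1 = kg of soybean meal, x2 = kg of pea protein, x3 = kg of alfalfa meal.
Minimize 0.46x1 + 0.88x2 + 0.22x3 s.t.:
  25.8x1 + 40.7x2 + 7.6x3 ≥ 41.8   (lysine)
  11.8x1 + 13.8x2 + 8.4x3 ≥ 41.5   (metabolisable energy)
  x1, x2, x3 ≥ 0.
The optimal basis is {soybean meal, alfalfa meal}; pea protein drops out. The lysine and metabolisable energy requirements are met with equality.
So soybean meal = 0.2812 kg, alfalfa meal = 4.545 kg.
Total cost: 0.46·0.2812 + 0.22·4.545 = 1.1293.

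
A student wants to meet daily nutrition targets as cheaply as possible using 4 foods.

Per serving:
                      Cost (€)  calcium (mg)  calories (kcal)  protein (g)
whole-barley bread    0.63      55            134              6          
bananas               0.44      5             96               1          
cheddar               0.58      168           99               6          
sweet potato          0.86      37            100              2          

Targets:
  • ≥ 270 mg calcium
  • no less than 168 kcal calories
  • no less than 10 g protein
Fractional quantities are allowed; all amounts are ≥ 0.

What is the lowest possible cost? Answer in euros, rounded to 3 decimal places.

€0.971

Set it up as a linear program. Let x1 = servings of whole-barley bread, x2 = servings of bananas, x3 = servings of cheddar, x4 = servings of sweet potato.
Minimize 0.63x1 + 0.44x2 + 0.58x3 + 0.86x4 with:
  55x1 + 5x2 + 168x3 + 37x4 ≥ 270   (calcium)
  134x1 + 96x2 + 99x3 + 100x4 ≥ 168   (calories)
  6x1 + 1x2 + 6x3 + 2x4 ≥ 10   (protein)
  x1, x2, x3, x4 ≥ 0.
The cheapest feasible vertex uses only whole-barley bread, cheddar; bananas, sweet potato are not used. The calories and protein requirements are met with equality.
That vertex is x1 = 0.08571, x3 = 1.581.
Objective = 0.63·0.08571 + 0.58·1.581 = 0.97098.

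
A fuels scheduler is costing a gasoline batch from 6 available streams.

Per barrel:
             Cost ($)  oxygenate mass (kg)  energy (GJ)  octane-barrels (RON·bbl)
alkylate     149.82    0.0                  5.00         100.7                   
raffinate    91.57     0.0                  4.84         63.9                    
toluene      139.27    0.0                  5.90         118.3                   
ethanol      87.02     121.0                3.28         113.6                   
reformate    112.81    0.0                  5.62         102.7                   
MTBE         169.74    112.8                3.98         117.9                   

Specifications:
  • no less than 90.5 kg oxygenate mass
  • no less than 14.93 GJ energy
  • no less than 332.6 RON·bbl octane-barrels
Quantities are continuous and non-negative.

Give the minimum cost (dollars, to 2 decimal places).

$323.28

Treat it as an LP. Let x1 = barrels of alkylate, x2 = barrels of raffinate, x3 = barrels of toluene, x4 = barrels of ethanol, x5 = barrels of reformate, x6 = barrels of MTBE.
min 149.82x1 + 91.57x2 + 139.27x3 + 87.02x4 + 112.81x5 + 169.74x6 s.t.:
  121x4 + 112.8x6 ≥ 90.5   (oxygenate mass)
  5x1 + 4.84x2 + 5.9x3 + 3.28x4 + 5.62x5 + 3.98x6 ≥ 14.93   (energy)
  100.7x1 + 63.9x2 + 118.3x3 + 113.6x4 + 102.7x5 + 117.9x6 ≥ 332.6   (octane-barrels)
  x1, x2, x3, x4, x5, x6 ≥ 0.
The cheapest feasible vertex uses only ethanol, reformate; alkylate, raffinate, toluene, MTBE are not used. The energy and octane-barrels requirements are met with equality.
Optimal quantities: ethanol = 1.1138 barrels, reformate = 2.0065 barrels.
Hence cost = 87.02·1.1138 + 112.81·2.0065 = $323.2761.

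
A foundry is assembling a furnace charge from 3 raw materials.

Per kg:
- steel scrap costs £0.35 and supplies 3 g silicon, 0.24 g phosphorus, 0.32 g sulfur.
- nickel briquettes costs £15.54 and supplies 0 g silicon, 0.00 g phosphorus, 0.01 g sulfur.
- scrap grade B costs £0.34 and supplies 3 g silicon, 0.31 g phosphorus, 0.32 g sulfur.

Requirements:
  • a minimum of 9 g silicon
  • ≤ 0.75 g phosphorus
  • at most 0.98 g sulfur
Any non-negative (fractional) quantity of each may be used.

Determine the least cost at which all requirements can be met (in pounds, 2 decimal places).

£1.05

Let x1 = kg of steel scrap, x2 = kg of nickel briquettes, x3 = kg of scrap grade B.
Minimize 0.35x1 + 15.54x2 + 0.34x3 s.t.:
  3x1 + 3x3 ≥ 9   (silicon)
  0.24x1 + 0.31x3 ≤ 0.75   (phosphorus)
  0.32x1 + 0.01x2 + 0.32x3 ≤ 0.98   (sulfur)
  x1, x2, x3 ≥ 0.
The minimum-cost mix takes nothing from nickel briquettes — only steel scrap, scrap grade B. The silicon and phosphorus requirements are met with equality.
Optimal quantities: steel scrap = 2.571 kg, scrap grade B = 0.4286 kg.
Hence cost = 0.35·2.571 + 0.34·0.4286 = £1.0456.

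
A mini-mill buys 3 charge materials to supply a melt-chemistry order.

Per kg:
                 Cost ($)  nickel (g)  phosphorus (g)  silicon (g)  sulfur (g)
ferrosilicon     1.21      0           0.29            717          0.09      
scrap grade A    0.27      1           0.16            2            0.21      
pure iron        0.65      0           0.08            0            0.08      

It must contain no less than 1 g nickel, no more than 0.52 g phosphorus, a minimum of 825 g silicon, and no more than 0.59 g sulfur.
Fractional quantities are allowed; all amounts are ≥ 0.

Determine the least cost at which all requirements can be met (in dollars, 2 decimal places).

Let x1 = kg of ferrosilicon, x2 = kg of scrap grade A, x3 = kg of pure iron.
Minimize 1.21x1 + 0.27x2 + 0.65x3 with:
  1x2 ≥ 1   (nickel)
  0.29x1 + 0.16x2 + 0.08x3 ≤ 0.52   (phosphorus)
  717x1 + 2x2 ≥ 825   (silicon)
  0.09x1 + 0.21x2 + 0.08x3 ≤ 0.59   (sulfur)
  x1, x2, x3 ≥ 0.
At the optimum only ferrosilicon, scrap grade A are positive (pure iron = 0). Binding constraints: nickel and silicon.
Solving gives x1 = 1.148, x2 = 1.
Hence cost = 1.21·1.148 + 0.27·1 = $1.6591.

$1.66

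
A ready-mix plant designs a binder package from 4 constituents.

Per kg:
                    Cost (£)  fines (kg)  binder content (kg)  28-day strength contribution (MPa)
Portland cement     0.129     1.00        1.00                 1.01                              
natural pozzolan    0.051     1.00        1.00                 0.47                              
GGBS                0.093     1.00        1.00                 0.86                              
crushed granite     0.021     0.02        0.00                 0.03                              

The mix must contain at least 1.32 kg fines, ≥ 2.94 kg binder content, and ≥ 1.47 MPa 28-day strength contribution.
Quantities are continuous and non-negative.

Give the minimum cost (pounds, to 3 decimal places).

£0.159

Let x1 = kg of Portland cement, x2 = kg of natural pozzolan, x3 = kg of GGBS, x4 = kg of crushed granite.
Minimise 0.129x1 + 0.051x2 + 0.093x3 + 0.021x4 with:
  1x1 + 1x2 + 1x3 + 0.02x4 ≥ 1.32   (fines)
  1x1 + 1x2 + 1x3 ≥ 2.94   (binder content)
  1.01x1 + 0.47x2 + 0.86x3 + 0.03x4 ≥ 1.47   (28-day strength contribution)
  x1, x2, x3, x4 ≥ 0.
The optimal basis is {natural pozzolan, GGBS}; Portland cement, crushed granite drop out. The binder content and 28-day strength contribution requirements are met with equality.
Solving gives x2 = 2.714, x3 = 0.2262.
Objective = 0.051·2.714 + 0.093·0.2262 = 0.15945.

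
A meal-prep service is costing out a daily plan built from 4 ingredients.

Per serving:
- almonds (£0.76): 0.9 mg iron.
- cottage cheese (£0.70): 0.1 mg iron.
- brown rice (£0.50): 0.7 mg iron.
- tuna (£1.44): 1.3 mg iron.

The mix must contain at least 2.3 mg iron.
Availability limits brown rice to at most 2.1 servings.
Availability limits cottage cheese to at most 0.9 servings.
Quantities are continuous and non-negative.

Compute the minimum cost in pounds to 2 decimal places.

£1.75

This is a linear program. Let x1 = servings of almonds, x2 = servings of cottage cheese, x3 = servings of brown rice, x4 = servings of tuna.
Minimise 0.76x1 + 0.7x2 + 0.5x3 + 1.44x4 subject to:
  0.9x1 + 0.1x2 + 0.7x3 + 1.3x4 ≥ 2.3   (iron)
  x3 ≤ 2.1
  x2 ≤ 0.9
  x1, x2, x3, x4 ≥ 0.
The minimum-cost mix takes nothing from cottage cheese, tuna — only almonds, brown rice. Binding constraints: iron and the brown rice cap.
That vertex is x1 = 0.9222, x3 = 2.1.
Objective = 0.76·0.9222 + 0.5·2.1 = 1.7509.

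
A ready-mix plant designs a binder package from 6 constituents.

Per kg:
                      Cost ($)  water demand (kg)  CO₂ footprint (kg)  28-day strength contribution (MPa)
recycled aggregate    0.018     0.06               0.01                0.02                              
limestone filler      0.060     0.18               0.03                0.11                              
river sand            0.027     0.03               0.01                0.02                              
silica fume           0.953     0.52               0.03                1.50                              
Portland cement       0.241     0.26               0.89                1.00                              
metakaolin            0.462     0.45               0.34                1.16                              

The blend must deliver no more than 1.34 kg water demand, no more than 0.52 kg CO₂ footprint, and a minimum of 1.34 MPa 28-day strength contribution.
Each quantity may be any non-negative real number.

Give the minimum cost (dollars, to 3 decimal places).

$0.500

This is a linear program. Let x1 = kg of recycled aggregate, x2 = kg of limestone filler, x3 = kg of river sand, x4 = kg of silica fume, x5 = kg of Portland cement, x6 = kg of metakaolin.
min 0.018x1 + 0.06x2 + 0.027x3 + 0.953x4 + 0.241x5 + 0.462x6 s.t.:
  0.06x1 + 0.18x2 + 0.03x3 + 0.52x4 + 0.26x5 + 0.45x6 ≤ 1.34   (water demand)
  0.01x1 + 0.03x2 + 0.01x3 + 0.03x4 + 0.89x5 + 0.34x6 ≤ 0.52   (CO₂ footprint)
  0.02x1 + 0.11x2 + 0.02x3 + 1.5x4 + 1x5 + 1.16x6 ≥ 1.34   (28-day strength contribution)
  x1, x2, x3, x4, x5, x6 ≥ 0.
At the optimum only Portland cement, metakaolin are positive (recycled aggregate, limestone filler, river sand, silica fume = 0). There the CO₂ footprint and 28-day strength contribution constraints are tight.
That vertex is x5 = 0.2132, x6 = 0.9714.
Cost = 0.241·0.2132 + 0.462·0.9714 = 0.50017.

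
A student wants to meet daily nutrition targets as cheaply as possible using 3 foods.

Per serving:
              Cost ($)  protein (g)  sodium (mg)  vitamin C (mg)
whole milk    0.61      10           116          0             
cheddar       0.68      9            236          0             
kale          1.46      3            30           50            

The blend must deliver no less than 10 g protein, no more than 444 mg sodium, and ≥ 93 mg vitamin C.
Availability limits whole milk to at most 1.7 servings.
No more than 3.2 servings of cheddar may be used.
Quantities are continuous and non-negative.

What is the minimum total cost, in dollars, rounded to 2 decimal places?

Treat it as an LP. Let x1 = servings of whole milk, x2 = servings of cheddar, x3 = servings of kale.
min 0.61x1 + 0.68x2 + 1.46x3 subject to:
  10x1 + 9x2 + 3x3 ≥ 10   (protein)
  116x1 + 236x2 + 30x3 ≤ 444   (sodium)
  50x3 ≥ 93   (vitamin C)
  x1 ≤ 1.7
  x2 ≤ 3.2
  x1, x2, x3 ≥ 0.
The cheapest feasible vertex uses only whole milk, kale; cheddar is not used. There the protein and vitamin C constraints are tight.
Solving gives x1 = 0.442, x3 = 1.86.
Hence cost = 0.61·0.442 + 1.46·1.86 = $2.9852.

$2.99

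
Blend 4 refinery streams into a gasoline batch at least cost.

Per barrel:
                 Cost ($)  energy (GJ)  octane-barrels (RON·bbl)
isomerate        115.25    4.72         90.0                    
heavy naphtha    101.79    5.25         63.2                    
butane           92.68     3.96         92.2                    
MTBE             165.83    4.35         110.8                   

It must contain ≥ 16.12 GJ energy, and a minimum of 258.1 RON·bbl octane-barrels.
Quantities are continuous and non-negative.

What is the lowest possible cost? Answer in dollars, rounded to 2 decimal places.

$335.41

Let x1 = barrels of isomerate, x2 = barrels of heavy naphtha, x3 = barrels of butane, x4 = barrels of MTBE.
Minimize 115.25x1 + 101.79x2 + 92.68x3 + 165.83x4 with:
  4.72x1 + 5.25x2 + 3.96x3 + 4.35x4 ≥ 16.12   (energy)
  90x1 + 63.2x2 + 92.2x3 + 110.8x4 ≥ 258.1   (octane-barrels)
  x1, x2, x3, x4 ≥ 0.
The cheapest feasible vertex uses only heavy naphtha, butane; isomerate, MTBE are not used. Binding constraints: energy and octane-barrels.
Solving gives x2 = 1.98559, x3 = 1.43829.
Hence cost = 101.79·1.98559 + 92.68·1.43829 = $335.4139.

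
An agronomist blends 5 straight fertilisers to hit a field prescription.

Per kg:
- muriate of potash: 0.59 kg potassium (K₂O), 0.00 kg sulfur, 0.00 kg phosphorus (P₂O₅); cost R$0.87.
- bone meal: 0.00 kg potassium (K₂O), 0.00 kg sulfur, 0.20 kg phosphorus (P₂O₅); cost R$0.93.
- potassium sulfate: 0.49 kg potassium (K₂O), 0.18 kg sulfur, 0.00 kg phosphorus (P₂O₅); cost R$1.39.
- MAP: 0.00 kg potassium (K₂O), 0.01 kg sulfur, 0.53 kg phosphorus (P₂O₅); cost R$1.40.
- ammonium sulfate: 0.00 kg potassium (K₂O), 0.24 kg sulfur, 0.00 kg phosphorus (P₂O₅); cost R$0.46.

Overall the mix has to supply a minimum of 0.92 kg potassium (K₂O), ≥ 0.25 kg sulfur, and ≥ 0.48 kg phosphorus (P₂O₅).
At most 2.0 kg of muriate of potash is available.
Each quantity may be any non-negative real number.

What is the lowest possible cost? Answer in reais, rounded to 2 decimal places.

Treat it as an LP. Let x1 = kg of muriate of potash, x2 = kg of bone meal, x3 = kg of potassium sulfate, x4 = kg of MAP, x5 = kg of ammonium sulfate.
min 0.87x1 + 0.93x2 + 1.39x3 + 1.4x4 + 0.46x5 s.t.:
  0.59x1 + 0.49x3 ≥ 0.92   (potassium (K₂O))
  0.18x3 + 0.01x4 + 0.24x5 ≥ 0.25   (sulfur)
  0.2x2 + 0.53x4 ≥ 0.48   (phosphorus (P₂O₅))
  x1 ≤ 2
  x1, x2, x3, x4, x5 ≥ 0.
The minimum-cost mix takes nothing from bone meal, potassium sulfate — only muriate of potash, MAP, ammonium sulfate. There the potassium (K₂O), sulfur, phosphorus (P₂O₅) constraints are tight.
Optimal quantities: muriate of potash = 1.559 kg, MAP = 0.9057 kg, ammonium sulfate = 1.004 kg.
Cost = 0.87·1.559 + 1.4·0.9057 + 0.46·1.004 = 3.0862.

R$3.09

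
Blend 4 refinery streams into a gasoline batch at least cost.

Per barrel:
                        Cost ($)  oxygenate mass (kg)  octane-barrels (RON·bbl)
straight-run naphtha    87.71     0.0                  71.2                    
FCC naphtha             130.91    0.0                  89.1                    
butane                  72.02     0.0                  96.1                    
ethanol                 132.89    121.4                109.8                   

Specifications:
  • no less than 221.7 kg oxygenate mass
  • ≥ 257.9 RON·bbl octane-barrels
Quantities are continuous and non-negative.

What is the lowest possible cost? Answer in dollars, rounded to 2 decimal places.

$285.69

This is a linear program. Let x1 = barrels of straight-run naphtha, x2 = barrels of FCC naphtha, x3 = barrels of butane, x4 = barrels of ethanol.
min 87.71x1 + 130.91x2 + 72.02x3 + 132.89x4 s.t.:
  121.4x4 ≥ 221.7   (oxygenate mass)
  71.2x1 + 89.1x2 + 96.1x3 + 109.8x4 ≥ 257.9   (octane-barrels)
  x1, x2, x3, x4 ≥ 0.
The optimal basis is {butane, ethanol}; straight-run naphtha, FCC naphtha drop out. There the oxygenate mass and octane-barrels constraints are tight.
Optimal quantities: butane = 0.59713 barrels, ethanol = 1.8262 barrels.
Objective = 72.02·0.59713 + 132.89·1.8262 = 285.6890.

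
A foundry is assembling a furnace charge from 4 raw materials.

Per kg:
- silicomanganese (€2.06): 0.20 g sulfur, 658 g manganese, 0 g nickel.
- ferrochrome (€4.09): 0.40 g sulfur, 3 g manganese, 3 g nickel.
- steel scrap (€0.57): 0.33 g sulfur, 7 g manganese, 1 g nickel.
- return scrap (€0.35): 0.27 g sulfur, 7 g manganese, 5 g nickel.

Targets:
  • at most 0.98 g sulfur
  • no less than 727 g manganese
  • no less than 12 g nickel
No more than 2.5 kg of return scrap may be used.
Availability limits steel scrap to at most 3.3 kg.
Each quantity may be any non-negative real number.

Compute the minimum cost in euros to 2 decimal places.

€3.06

Treat it as an LP. Let x1 = kg of silicomanganese, x2 = kg of ferrochrome, x3 = kg of steel scrap, x4 = kg of return scrap.
Minimize 2.06x1 + 4.09x2 + 0.57x3 + 0.35x4 subject to:
  0.2x1 + 0.4x2 + 0.33x3 + 0.27x4 ≤ 0.98   (sulfur)
  658x1 + 3x2 + 7x3 + 7x4 ≥ 727   (manganese)
  3x2 + 1x3 + 5x4 ≥ 12   (nickel)
  x4 ≤ 2.5
  x3 ≤ 3.3
  x1, x2, x3, x4 ≥ 0.
The optimal basis is {silicomanganese, return scrap}; ferrochrome, steel scrap drop out. The manganese and nickel requirements are met with equality.
Solving gives x1 = 1.079, x4 = 2.4.
Cost = 2.06·1.079 + 0.35·2.4 = 3.0627.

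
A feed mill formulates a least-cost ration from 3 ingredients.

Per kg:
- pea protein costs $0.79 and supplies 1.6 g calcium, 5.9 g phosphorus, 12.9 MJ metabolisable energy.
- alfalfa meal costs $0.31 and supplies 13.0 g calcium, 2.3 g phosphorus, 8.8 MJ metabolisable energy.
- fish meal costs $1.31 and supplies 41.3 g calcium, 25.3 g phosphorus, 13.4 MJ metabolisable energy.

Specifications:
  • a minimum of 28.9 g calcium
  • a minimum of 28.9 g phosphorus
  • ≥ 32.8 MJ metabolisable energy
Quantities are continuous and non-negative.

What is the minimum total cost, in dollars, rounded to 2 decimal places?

$1.94

Set it up as a linear program. Let x1 = kg of pea protein, x2 = kg of alfalfa meal, x3 = kg of fish meal.
Minimize 0.79x1 + 0.31x2 + 1.31x3 with:
  1.6x1 + 13x2 + 41.3x3 ≥ 28.9   (calcium)
  5.9x1 + 2.3x2 + 25.3x3 ≥ 28.9   (phosphorus)
  12.9x1 + 8.8x2 + 13.4x3 ≥ 32.8   (metabolisable energy)
  x1, x2, x3 ≥ 0.
The cheapest feasible vertex uses only alfalfa meal, fish meal; pea protein is not used. There the phosphorus and metabolisable energy constraints are tight.
That vertex is x2 = 2.307, x3 = 0.9325.
Cost = 0.31·2.307 + 1.31·0.9325 = 1.9367.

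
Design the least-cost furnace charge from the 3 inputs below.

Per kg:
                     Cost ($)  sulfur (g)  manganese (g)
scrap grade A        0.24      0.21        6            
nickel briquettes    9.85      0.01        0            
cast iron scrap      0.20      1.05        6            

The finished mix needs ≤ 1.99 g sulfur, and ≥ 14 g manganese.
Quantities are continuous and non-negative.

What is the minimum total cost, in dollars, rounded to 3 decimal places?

This is a linear program. Let x1 = kg of scrap grade A, x2 = kg of nickel briquettes, x3 = kg of cast iron scrap.
Minimise 0.24x1 + 9.85x2 + 0.2x3 s.t.:
  0.21x1 + 0.01x2 + 1.05x3 ≤ 1.99   (sulfur)
  6x1 + 6x3 ≥ 14   (manganese)
  x1, x2, x3 ≥ 0.
The optimal basis is {scrap grade A, cast iron scrap}; nickel briquettes drops out. The sulfur and manganese requirements are met with equality.
That vertex is x1 = 0.5476, x3 = 1.786.
Cost = 0.24·0.5476 + 0.2·1.786 = 0.48862.

$0.489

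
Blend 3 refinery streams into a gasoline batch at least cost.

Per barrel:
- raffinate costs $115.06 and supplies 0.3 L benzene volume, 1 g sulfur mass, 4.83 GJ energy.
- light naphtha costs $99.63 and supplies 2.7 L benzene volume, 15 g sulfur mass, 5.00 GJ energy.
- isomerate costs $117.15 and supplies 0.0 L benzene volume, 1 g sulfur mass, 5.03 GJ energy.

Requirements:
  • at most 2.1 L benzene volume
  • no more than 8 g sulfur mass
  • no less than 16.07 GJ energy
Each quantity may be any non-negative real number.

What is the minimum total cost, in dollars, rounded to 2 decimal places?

$368.50

This is a linear program. Let x1 = barrels of raffinate, x2 = barrels of light naphtha, x3 = barrels of isomerate.
min 115.06x1 + 99.63x2 + 117.15x3 s.t.:
  0.3x1 + 2.7x2 ≤ 2.1   (benzene volume)
  1x1 + 15x2 + 1x3 ≤ 8   (sulfur mass)
  4.83x1 + 5x2 + 5.03x3 ≥ 16.07   (energy)
  x1, x2, x3 ≥ 0.
At the optimum only light naphtha, isomerate are positive (raffinate = 0). There the sulfur mass and energy constraints are tight.
Solving gives x2 = 0.34308, x3 = 2.8538.
Total cost: 99.63·0.34308 + 117.15·2.8538 = 368.5037.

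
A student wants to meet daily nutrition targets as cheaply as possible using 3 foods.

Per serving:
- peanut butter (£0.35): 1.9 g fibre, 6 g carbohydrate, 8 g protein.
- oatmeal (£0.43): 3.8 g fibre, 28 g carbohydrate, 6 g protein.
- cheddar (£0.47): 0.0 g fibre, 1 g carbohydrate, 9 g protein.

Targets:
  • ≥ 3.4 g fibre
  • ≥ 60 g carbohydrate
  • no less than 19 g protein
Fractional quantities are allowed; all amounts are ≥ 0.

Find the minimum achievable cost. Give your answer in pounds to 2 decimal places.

£1.16

Treat it as an LP. Let x1 = servings of peanut butter, x2 = servings of oatmeal, x3 = servings of cheddar.
Minimise 0.35x1 + 0.43x2 + 0.47x3 s.t.:
  1.9x1 + 3.8x2 ≥ 3.4   (fibre)
  6x1 + 28x2 + 1x3 ≥ 60   (carbohydrate)
  8x1 + 6x2 + 9x3 ≥ 19   (protein)
  x1, x2, x3 ≥ 0.
The minimum-cost mix takes nothing from cheddar — only peanut butter, oatmeal. The carbohydrate and protein requirements are met with equality.
So peanut butter = 0.9149 servings, oatmeal = 1.947 servings.
Cost = 0.35·0.9149 + 0.43·1.947 = 1.1574.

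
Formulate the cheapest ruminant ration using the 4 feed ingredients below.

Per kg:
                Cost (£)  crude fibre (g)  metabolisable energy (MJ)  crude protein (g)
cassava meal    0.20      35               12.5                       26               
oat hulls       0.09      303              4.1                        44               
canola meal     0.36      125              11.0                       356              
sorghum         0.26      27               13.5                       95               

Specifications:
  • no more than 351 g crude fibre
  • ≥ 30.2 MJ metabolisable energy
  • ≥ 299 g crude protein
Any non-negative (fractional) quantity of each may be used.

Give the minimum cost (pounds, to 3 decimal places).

£0.614

Set it up as a linear program. Let x1 = kg of cassava meal, x2 = kg of oat hulls, x3 = kg of canola meal, x4 = kg of sorghum.
min 0.2x1 + 0.09x2 + 0.36x3 + 0.26x4 s.t.:
  35x1 + 303x2 + 125x3 + 27x4 ≤ 351   (crude fibre)
  12.5x1 + 4.1x2 + 11x3 + 13.5x4 ≥ 30.2   (metabolisable energy)
  26x1 + 44x2 + 356x3 + 95x4 ≥ 299   (crude protein)
  x1, x2, x3, x4 ≥ 0.
The cheapest feasible vertex uses only cassava meal, canola meal; oat hulls, sorghum are not used. There the metabolisable energy and crude protein constraints are tight.
That vertex is x1 = 1.792, x3 = 0.709.
Total cost: 0.2·1.792 + 0.36·0.709 = 0.61364.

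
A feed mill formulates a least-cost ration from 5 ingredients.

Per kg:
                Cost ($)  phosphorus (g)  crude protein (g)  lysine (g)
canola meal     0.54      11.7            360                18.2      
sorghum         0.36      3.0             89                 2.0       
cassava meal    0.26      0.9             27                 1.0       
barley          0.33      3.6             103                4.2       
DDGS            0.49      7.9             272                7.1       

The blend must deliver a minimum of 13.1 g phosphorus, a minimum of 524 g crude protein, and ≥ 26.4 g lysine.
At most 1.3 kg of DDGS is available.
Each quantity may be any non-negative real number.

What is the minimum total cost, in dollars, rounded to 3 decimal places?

Let x1 = kg of canola meal, x2 = kg of sorghum, x3 = kg of cassava meal, x4 = kg of barley, x5 = kg of DDGS.
Minimize 0.54x1 + 0.36x2 + 0.26x3 + 0.33x4 + 0.49x5 s.t.:
  11.7x1 + 3x2 + 0.9x3 + 3.6x4 + 7.9x5 ≥ 13.1   (phosphorus)
  360x1 + 89x2 + 27x3 + 103x4 + 272x5 ≥ 524   (crude protein)
  18.2x1 + 2x2 + 1x3 + 4.2x4 + 7.1x5 ≥ 26.4   (lysine)
  x5 ≤ 1.3
  x1, x2, x3, x4, x5 ≥ 0.
The cheapest feasible vertex uses only canola meal; sorghum, cassava meal, barley, DDGS are not used. The crude protein requirement is met with equality.
Solving gives x1 = 1.456.
Cost = 0.54·1.456 = 0.78624.

$0.786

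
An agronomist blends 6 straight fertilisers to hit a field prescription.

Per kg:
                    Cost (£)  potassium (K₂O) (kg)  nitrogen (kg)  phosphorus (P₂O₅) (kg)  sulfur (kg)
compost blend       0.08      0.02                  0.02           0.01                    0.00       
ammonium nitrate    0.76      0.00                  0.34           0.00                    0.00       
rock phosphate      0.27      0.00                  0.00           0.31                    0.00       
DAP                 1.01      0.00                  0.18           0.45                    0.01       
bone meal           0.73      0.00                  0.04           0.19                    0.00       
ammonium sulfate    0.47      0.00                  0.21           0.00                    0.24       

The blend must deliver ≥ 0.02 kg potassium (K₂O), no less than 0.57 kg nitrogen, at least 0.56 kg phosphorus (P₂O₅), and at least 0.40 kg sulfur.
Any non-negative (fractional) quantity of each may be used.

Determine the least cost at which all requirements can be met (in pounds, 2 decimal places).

Set it up as a linear program. Let x1 = kg of compost blend, x2 = kg of ammonium nitrate, x3 = kg of rock phosphate, x4 = kg of DAP, x5 = kg of bone meal, x6 = kg of ammonium sulfate.
min 0.08x1 + 0.76x2 + 0.27x3 + 1.01x4 + 0.73x5 + 0.47x6 with:
  0.02x1 ≥ 0.02   (potassium (K₂O))
  0.02x1 + 0.34x2 + 0.18x4 + 0.04x5 + 0.21x6 ≥ 0.57   (nitrogen)
  0.01x1 + 0.31x3 + 0.45x4 + 0.19x5 ≥ 0.56   (phosphorus (P₂O₅))
  0.01x4 + 0.24x6 ≥ 0.4   (sulfur)
  x1, x2, x3, x4, x5, x6 ≥ 0.
The minimum-cost mix takes nothing from DAP, bone meal — only compost blend, ammonium nitrate, rock phosphate, ammonium sulfate. The potassium (K₂O), nitrogen, phosphorus (P₂O₅), sulfur requirements are met with equality.
So compost blend = 1 kg, ammonium nitrate = 0.5882 kg, rock phosphate = 1.774 kg, ammonium sulfate = 1.667 kg.
Total cost: 0.08·1 + 0.76·0.5882 + 0.27·1.774 + 0.47·1.667 = 1.7895.

£1.79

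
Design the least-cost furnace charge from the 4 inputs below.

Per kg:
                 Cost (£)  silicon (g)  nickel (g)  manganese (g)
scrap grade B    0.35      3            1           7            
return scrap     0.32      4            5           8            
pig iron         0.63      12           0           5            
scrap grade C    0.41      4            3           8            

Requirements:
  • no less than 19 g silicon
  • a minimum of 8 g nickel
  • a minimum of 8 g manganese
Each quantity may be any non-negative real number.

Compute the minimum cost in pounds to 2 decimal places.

Let x1 = kg of scrap grade B, x2 = kg of return scrap, x3 = kg of pig iron, x4 = kg of scrap grade C.
min 0.35x1 + 0.32x2 + 0.63x3 + 0.41x4 s.t.:
  3x1 + 4x2 + 12x3 + 4x4 ≥ 19   (silicon)
  1x1 + 5x2 + 3x4 ≥ 8   (nickel)
  7x1 + 8x2 + 5x3 + 8x4 ≥ 8   (manganese)
  x1, x2, x3, x4 ≥ 0.
The optimal basis is {return scrap, pig iron}; scrap grade B, scrap grade C drop out. The silicon and nickel requirements are met with equality.
That vertex is x2 = 1.6, x3 = 1.05.
Total cost: 0.32·1.6 + 0.63·1.05 = 1.1735.

£1.17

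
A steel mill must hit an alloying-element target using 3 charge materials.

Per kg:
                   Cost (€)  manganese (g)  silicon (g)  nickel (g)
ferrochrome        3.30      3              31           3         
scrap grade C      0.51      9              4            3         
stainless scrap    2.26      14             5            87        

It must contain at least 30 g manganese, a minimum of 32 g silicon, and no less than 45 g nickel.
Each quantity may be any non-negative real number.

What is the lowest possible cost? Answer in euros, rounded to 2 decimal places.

Let x1 = kg of ferrochrome, x2 = kg of scrap grade C, x3 = kg of stainless scrap.
min 3.3x1 + 0.51x2 + 2.26x3 with:
  3x1 + 9x2 + 14x3 ≥ 30   (manganese)
  31x1 + 4x2 + 5x3 ≥ 32   (silicon)
  3x1 + 3x2 + 87x3 ≥ 45   (nickel)
  x1, x2, x3 ≥ 0.
The optimal mix uses every input. There the manganese, silicon, nickel constraints are tight.
Solving gives x1 = 0.6461, x2 = 2.481, x3 = 0.4094.
Cost = 3.3·0.6461 + 0.51·2.481 + 2.26·0.4094 = 4.3227.

€4.32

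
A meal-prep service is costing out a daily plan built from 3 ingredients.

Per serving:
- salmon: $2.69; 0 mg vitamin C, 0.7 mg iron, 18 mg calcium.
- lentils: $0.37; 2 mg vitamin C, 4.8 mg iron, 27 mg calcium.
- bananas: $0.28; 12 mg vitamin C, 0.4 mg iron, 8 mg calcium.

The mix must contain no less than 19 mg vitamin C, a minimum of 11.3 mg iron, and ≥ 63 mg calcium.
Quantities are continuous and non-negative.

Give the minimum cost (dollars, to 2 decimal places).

This is a linear program. Let x1 = servings of salmon, x2 = servings of lentils, x3 = servings of bananas.
min 2.69x1 + 0.37x2 + 0.28x3 s.t.:
  2x2 + 12x3 ≥ 19   (vitamin C)
  0.7x1 + 4.8x2 + 0.4x3 ≥ 11.3   (iron)
  18x1 + 27x2 + 8x3 ≥ 63   (calcium)
  x1, x2, x3 ≥ 0.
At the optimum only lentils, bananas are positive (salmon = 0). There the vitamin C and iron constraints are tight.
So lentils = 2.254 servings, bananas = 1.208 servings.
Cost = 0.37·2.254 + 0.28·1.208 = 1.1722.

$1.17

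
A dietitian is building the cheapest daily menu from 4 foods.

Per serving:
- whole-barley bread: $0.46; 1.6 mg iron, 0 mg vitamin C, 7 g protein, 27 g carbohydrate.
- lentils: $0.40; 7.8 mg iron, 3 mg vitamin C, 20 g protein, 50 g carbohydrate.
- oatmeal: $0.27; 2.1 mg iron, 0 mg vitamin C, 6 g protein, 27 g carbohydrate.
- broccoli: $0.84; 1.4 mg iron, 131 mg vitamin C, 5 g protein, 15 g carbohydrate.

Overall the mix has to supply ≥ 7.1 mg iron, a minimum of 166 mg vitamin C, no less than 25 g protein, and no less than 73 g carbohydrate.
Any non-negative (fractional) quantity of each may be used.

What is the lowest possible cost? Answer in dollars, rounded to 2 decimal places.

$1.48

Let x1 = servings of whole-barley bread, x2 = servings of lentils, x3 = servings of oatmeal, x4 = servings of broccoli.
Minimize 0.46x1 + 0.4x2 + 0.27x3 + 0.84x4 with:
  1.6x1 + 7.8x2 + 2.1x3 + 1.4x4 ≥ 7.1   (iron)
  3x2 + 131x4 ≥ 166   (vitamin C)
  7x1 + 20x2 + 6x3 + 5x4 ≥ 25   (protein)
  27x1 + 50x2 + 27x3 + 15x4 ≥ 73   (carbohydrate)
  x1, x2, x3, x4 ≥ 0.
At the optimum only lentils, broccoli are positive (whole-barley bread, oatmeal = 0). There the vitamin C and carbohydrate constraints are tight.
So lentils = 1.087 servings, broccoli = 1.242 servings.
Cost = 0.4·1.087 + 0.84·1.242 = 1.4781.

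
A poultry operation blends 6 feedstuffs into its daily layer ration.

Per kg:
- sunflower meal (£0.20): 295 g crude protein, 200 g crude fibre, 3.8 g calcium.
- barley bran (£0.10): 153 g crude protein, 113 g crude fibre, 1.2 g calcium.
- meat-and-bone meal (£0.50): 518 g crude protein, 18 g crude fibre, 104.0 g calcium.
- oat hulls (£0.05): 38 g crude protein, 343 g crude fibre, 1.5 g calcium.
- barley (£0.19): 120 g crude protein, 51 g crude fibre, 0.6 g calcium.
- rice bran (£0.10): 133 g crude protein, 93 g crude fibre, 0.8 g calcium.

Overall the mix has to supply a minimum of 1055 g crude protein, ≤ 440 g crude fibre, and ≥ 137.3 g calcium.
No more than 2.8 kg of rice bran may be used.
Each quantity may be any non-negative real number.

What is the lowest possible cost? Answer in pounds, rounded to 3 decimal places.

£0.898

Let x1 = kg of sunflower meal, x2 = kg of barley bran, x3 = kg of meat-and-bone meal, x4 = kg of oat hulls, x5 = kg of barley, x6 = kg of rice bran.
Minimise 0.2x1 + 0.1x2 + 0.5x3 + 0.05x4 + 0.19x5 + 0.1x6 subject to:
  295x1 + 153x2 + 518x3 + 38x4 + 120x5 + 133x6 ≥ 1055   (crude protein)
  200x1 + 113x2 + 18x3 + 343x4 + 51x5 + 93x6 ≤ 440   (crude fibre)
  3.8x1 + 1.2x2 + 104x3 + 1.5x4 + 0.6x5 + 0.8x6 ≥ 137.3   (calcium)
  x6 ≤ 2.8
  x1, x2, x3, x4, x5, x6 ≥ 0.
The minimum-cost mix takes nothing from sunflower meal, oat hulls, barley, rice bran — only barley bran, meat-and-bone meal. The crude protein and calcium requirements are met with equality.
So barley bran = 2.524 kg, meat-and-bone meal = 1.291 kg.
Hence cost = 0.1·2.524 + 0.5·1.291 = £0.89790.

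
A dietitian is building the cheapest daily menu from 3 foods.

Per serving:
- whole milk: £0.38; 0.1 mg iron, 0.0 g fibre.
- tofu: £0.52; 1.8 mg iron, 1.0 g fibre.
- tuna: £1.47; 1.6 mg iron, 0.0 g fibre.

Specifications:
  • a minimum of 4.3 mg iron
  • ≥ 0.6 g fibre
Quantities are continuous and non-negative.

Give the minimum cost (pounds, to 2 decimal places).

This is a linear program. Let x1 = servings of whole milk, x2 = servings of tofu, x3 = servings of tuna.
Minimize 0.38x1 + 0.52x2 + 1.47x3 s.t.:
  0.1x1 + 1.8x2 + 1.6x3 ≥ 4.3   (iron)
  1x2 ≥ 0.6   (fibre)
  x1, x2, x3 ≥ 0.
At the optimum only tofu is positive (whole milk, tuna = 0). The iron requirement is met with equality.
So tofu = 2.389 servings.
Hence cost = 0.52·2.389 = £1.2423.

£1.24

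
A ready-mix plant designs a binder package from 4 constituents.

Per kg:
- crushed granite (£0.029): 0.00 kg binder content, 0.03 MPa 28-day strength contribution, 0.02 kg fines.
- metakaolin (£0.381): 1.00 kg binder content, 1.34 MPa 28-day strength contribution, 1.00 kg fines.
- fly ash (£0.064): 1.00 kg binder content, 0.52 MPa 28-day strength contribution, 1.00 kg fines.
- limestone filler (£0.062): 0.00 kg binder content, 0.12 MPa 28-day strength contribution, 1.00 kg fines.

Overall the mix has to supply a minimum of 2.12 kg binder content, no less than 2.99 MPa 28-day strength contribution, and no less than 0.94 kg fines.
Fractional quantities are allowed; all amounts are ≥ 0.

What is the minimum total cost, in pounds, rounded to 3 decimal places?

Treat it as an LP. Let x1 = kg of crushed granite, x2 = kg of metakaolin, x3 = kg of fly ash, x4 = kg of limestone filler.
Minimise 0.029x1 + 0.381x2 + 0.064x3 + 0.062x4 subject to:
  1x2 + 1x3 ≥ 2.12   (binder content)
  0.03x1 + 1.34x2 + 0.52x3 + 0.12x4 ≥ 2.99   (28-day strength contribution)
  0.02x1 + 1x2 + 1x3 + 1x4 ≥ 0.94   (fines)
  x1, x2, x3, x4 ≥ 0.
At the optimum only fly ash is positive (crushed granite, metakaolin, limestone filler = 0). The 28-day strength contribution requirement is met with equality.
Solving gives x3 = 5.75.
Cost = 0.064·5.75 = 0.36800.

£0.368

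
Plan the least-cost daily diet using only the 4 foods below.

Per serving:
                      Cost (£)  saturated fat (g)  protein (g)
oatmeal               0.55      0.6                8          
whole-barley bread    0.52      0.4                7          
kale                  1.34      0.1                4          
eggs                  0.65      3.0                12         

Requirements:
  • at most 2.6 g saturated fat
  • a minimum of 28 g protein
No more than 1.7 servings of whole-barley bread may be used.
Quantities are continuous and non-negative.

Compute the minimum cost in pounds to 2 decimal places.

£1.88

This is a linear program. Let x1 = servings of oatmeal, x2 = servings of whole-barley bread, x3 = servings of kale, x4 = servings of eggs.
Minimize 0.55x1 + 0.52x2 + 1.34x3 + 0.65x4 subject to:
  0.6x1 + 0.4x2 + 0.1x3 + 3x4 ≤ 2.6   (saturated fat)
  8x1 + 7x2 + 4x3 + 12x4 ≥ 28   (protein)
  x2 ≤ 1.7
  x1, x2, x3, x4 ≥ 0.
The cheapest feasible vertex uses only oatmeal, eggs; whole-barley bread, kale are not used. There the saturated fat and protein constraints are tight.
Optimal quantities: oatmeal = 3.143 servings, eggs = 0.2381 servings.
Total cost: 0.55·3.143 + 0.65·0.2381 = 1.8834.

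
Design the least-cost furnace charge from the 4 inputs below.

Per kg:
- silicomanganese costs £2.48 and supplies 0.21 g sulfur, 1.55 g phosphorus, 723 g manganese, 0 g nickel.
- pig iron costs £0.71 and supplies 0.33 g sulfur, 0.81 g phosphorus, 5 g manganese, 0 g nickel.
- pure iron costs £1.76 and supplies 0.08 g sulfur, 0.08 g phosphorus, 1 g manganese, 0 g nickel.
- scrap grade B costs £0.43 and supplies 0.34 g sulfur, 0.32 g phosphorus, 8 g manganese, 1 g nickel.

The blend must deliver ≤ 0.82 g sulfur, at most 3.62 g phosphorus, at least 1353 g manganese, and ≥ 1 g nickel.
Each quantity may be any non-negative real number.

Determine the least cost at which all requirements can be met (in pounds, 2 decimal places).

£5.04

Let x1 = kg of silicomanganese, x2 = kg of pig iron, x3 = kg of pure iron, x4 = kg of scrap grade B.
min 2.48x1 + 0.71x2 + 1.76x3 + 0.43x4 subject to:
  0.21x1 + 0.33x2 + 0.08x3 + 0.34x4 ≤ 0.82   (sulfur)
  1.55x1 + 0.81x2 + 0.08x3 + 0.32x4 ≤ 3.62   (phosphorus)
  723x1 + 5x2 + 1x3 + 8x4 ≥ 1353   (manganese)
  1x4 ≥ 1   (nickel)
  x1, x2, x3, x4 ≥ 0.
At the optimum only silicomanganese, scrap grade B are positive (pig iron, pure iron = 0). There the manganese and nickel constraints are tight.
Solving gives x1 = 1.86, x4 = 1.
Objective = 2.48·1.86 + 0.43·1 = 5.0428.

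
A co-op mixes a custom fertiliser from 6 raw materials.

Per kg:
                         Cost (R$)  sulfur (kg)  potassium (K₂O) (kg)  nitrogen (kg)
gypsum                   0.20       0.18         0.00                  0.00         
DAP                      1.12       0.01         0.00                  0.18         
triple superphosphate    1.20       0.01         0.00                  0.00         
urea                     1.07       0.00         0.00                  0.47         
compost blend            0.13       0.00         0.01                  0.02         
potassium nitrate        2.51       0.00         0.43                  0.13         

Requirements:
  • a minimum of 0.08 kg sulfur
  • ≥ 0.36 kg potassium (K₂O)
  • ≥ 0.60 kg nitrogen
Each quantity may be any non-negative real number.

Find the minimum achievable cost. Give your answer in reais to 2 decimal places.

R$3.31

This is a linear program. Let x1 = kg of gypsum, x2 = kg of DAP, x3 = kg of triple superphosphate, x4 = kg of urea, x5 = kg of compost blend, x6 = kg of potassium nitrate.
Minimise 0.2x1 + 1.12x2 + 1.2x3 + 1.07x4 + 0.13x5 + 2.51x6 s.t.:
  0.18x1 + 0.01x2 + 0.01x3 ≥ 0.08   (sulfur)
  0.01x5 + 0.43x6 ≥ 0.36   (potassium (K₂O))
  0.18x2 + 0.47x4 + 0.02x5 + 0.13x6 ≥ 0.6   (nitrogen)
  x1, x2, x3, x4, x5, x6 ≥ 0.
The minimum-cost mix takes nothing from DAP, triple superphosphate, compost blend — only gypsum, urea, potassium nitrate. There the sulfur, potassium (K₂O), nitrogen constraints are tight.
Optimal quantities: gypsum = 0.4444 kg, urea = 1.045 kg, potassium nitrate = 0.8372 kg.
Objective = 0.2·0.4444 + 1.07·1.045 + 2.51·0.8372 = 3.3084.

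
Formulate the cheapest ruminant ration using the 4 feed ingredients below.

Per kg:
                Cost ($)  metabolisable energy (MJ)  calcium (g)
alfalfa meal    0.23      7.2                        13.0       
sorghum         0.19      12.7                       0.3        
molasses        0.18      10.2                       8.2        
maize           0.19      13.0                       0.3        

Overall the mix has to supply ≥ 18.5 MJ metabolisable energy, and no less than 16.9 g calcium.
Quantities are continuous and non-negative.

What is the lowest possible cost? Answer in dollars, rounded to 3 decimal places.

$0.355

Treat it as an LP. Let x1 = kg of alfalfa meal, x2 = kg of sorghum, x3 = kg of molasses, x4 = kg of maize.
min 0.23x1 + 0.19x2 + 0.18x3 + 0.19x4 subject to:
  7.2x1 + 12.7x2 + 10.2x3 + 13x4 ≥ 18.5   (metabolisable energy)
  13x1 + 0.3x2 + 8.2x3 + 0.3x4 ≥ 16.9   (calcium)
  x1, x2, x3, x4 ≥ 0.
The minimum-cost mix takes nothing from sorghum, maize — only alfalfa meal, molasses. The metabolisable energy and calcium requirements are met with equality.
Solving gives x1 = 0.2811, x3 = 1.615.
Hence cost = 0.23·0.2811 + 0.18·1.615 = $0.35535.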